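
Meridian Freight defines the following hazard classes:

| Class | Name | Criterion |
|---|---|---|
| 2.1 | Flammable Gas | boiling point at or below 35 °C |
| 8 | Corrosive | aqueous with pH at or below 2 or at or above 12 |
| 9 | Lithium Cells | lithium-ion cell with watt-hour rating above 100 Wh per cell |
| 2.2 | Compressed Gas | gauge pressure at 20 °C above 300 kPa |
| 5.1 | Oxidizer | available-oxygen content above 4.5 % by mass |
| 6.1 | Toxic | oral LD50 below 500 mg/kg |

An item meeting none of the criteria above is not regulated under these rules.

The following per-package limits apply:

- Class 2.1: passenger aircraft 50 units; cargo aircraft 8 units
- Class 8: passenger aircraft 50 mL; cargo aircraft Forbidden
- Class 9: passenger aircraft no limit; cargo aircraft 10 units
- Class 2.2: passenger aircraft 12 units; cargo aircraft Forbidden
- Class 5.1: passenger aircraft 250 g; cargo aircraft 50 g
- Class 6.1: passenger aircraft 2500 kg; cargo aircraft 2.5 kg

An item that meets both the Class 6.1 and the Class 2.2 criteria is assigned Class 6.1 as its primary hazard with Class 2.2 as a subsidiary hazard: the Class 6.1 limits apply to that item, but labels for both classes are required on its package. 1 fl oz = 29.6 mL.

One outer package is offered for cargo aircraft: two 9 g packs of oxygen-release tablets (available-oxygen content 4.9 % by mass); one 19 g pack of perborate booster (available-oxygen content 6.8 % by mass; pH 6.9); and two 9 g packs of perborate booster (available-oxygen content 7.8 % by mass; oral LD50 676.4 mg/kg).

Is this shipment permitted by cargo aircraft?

The oxygen-release tablets have available-oxygen content 4.9 % by mass, which is > 4.5 % by mass, so they are Class 5.1 (Oxidizer).
The perborate booster has available-oxygen content 6.8 % by mass, which is > 4.5 % by mass, so it is Class 5.1 (Oxidizer).
Available-oxygen content 7.8 % by mass meets the Class 5.1 criterion (Oxidizer), so the perborate booster is Class 5.1.
Class 5.1 net quantity: (two 9 g packs = 18 g) + 19 g + (two 9 g packs = 18 g) = 55 g.
55 g exceeds the cargo aircraft limit of 50 g for Class 5.1.

No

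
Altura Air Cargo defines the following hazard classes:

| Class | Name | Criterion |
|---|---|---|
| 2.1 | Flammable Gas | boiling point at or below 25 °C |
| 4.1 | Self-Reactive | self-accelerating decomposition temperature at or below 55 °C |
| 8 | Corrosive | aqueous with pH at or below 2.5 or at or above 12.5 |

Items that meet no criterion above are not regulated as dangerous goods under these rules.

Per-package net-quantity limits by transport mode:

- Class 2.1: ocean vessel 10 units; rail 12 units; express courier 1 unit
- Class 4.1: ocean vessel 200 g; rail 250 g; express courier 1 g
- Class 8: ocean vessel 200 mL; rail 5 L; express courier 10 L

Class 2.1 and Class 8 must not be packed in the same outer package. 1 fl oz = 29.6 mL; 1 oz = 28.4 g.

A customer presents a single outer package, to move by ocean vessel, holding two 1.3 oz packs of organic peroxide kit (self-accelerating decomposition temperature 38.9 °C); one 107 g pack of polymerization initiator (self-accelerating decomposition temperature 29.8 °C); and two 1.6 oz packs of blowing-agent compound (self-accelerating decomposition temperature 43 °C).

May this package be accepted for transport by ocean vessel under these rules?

Organic peroxide kit: self-accelerating decomposition temperature 38.9 °C ≤ 55 °C → Class 4.1 (Self-Reactive).
With self-accelerating decomposition temperature 29.8 °C (≤ 55 °C), the polymerization initiator falls in Class 4.1.
With self-accelerating decomposition temperature 43 °C (≤ 55 °C), the blowing-agent compound falls in Class 4.1.
Class 4.1 net quantity: (two 1.3 oz packs = 73.84 g) + 107 g + (two 1.6 oz packs = 90.88 g) = 271.72 g.
271.72 g exceeds the ocean vessel limit of 200 g for Class 4.1.

No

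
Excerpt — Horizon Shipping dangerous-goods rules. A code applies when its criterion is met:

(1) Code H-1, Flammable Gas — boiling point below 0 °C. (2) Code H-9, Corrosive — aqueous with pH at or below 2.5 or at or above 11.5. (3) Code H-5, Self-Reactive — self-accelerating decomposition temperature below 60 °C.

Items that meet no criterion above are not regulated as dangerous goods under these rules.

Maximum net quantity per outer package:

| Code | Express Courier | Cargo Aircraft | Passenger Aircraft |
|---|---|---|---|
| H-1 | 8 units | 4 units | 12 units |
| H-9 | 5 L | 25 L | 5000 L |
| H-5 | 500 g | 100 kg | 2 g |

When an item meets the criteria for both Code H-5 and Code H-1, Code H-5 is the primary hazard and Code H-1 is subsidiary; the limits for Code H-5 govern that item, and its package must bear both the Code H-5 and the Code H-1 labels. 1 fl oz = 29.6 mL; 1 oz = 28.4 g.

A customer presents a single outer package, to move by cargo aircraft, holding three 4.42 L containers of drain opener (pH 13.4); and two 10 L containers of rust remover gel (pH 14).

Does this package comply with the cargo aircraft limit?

No

pH 13.4 meets the Code H-9 criterion (Corrosive), so the drain opener is Code H-9.
The rust remover gel has pH 14, which is ≥ 11.5, so it is Code H-9 (Corrosive).
Code H-9 net quantity: (three 4.42 L containers = 13.26 L) + (two 10 L containers = 20 L) = 33.26 L.
33.26 L exceeds the cargo aircraft limit of 25 L for Code H-9.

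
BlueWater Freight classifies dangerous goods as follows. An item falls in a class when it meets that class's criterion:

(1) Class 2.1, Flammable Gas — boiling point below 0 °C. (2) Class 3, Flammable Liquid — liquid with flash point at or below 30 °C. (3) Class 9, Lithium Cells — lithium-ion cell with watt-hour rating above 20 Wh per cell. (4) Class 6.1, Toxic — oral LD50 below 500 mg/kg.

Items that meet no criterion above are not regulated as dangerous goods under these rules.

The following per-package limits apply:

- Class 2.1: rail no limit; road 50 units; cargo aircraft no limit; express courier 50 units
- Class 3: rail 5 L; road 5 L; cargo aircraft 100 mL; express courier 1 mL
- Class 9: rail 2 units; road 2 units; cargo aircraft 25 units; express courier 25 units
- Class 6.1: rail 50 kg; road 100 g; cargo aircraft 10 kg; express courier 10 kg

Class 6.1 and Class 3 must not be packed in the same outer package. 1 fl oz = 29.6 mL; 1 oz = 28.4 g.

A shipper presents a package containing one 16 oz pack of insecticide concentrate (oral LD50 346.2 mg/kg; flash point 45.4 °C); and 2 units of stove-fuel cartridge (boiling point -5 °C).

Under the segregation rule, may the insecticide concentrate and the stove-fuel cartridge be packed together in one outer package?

Yes

The insecticide concentrate has oral LD50 346.2 mg/kg, which is < 500 mg/kg, so it is Class 6.1 (Toxic).
Boiling point -5 °C meets the Class 2.1 criterion (Flammable Gas), so the stove-fuel cartridge is Class 2.1.
No segregation rule bars Class 6.1 with Class 2.1.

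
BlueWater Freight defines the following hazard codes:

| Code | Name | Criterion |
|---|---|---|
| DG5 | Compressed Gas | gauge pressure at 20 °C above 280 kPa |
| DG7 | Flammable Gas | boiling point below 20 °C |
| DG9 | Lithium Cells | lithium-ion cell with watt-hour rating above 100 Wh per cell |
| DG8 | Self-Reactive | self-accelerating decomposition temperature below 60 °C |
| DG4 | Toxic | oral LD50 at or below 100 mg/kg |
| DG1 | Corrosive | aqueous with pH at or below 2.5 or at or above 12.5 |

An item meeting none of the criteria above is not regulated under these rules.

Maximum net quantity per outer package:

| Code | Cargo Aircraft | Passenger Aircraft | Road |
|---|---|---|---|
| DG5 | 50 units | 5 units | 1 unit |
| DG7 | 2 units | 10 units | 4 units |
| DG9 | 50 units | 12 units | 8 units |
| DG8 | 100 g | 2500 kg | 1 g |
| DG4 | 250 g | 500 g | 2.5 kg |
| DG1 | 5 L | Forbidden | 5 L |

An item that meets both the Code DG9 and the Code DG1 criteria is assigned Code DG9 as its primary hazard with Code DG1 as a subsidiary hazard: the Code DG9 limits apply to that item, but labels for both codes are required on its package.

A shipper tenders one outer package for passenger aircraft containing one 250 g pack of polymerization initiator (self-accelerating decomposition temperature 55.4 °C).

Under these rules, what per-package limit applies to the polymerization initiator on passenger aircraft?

2500 kg

With self-accelerating decomposition temperature 55.4 °C (< 60 °C), the polymerization initiator falls in Code DG8.
The passenger aircraft limit for Code DG8 is 2500 kg.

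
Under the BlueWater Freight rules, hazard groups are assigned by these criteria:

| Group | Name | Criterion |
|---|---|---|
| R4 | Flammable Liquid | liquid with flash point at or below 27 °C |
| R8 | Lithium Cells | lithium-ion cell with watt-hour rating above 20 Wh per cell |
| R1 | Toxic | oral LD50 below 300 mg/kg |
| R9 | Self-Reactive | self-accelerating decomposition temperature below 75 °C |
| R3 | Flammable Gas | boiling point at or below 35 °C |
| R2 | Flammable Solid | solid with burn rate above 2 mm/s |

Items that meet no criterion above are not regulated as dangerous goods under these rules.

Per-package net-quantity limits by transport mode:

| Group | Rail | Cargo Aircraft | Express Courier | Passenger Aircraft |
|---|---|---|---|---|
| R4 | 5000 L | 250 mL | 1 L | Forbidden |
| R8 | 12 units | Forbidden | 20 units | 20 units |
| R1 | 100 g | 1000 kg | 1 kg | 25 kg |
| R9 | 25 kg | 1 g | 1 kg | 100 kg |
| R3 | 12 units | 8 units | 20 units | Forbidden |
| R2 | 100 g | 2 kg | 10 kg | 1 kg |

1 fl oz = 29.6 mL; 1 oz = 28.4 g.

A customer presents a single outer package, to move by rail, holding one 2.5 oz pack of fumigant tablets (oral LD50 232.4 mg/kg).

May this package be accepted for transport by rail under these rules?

Yes

Fumigant tablets: oral LD50 232.4 mg/kg < 300 mg/kg → Group R1 (Toxic).
Group R1 quantity: one 2.5 oz pack = 71 g.
71 g is within the rail limit of 100 g for Group R1.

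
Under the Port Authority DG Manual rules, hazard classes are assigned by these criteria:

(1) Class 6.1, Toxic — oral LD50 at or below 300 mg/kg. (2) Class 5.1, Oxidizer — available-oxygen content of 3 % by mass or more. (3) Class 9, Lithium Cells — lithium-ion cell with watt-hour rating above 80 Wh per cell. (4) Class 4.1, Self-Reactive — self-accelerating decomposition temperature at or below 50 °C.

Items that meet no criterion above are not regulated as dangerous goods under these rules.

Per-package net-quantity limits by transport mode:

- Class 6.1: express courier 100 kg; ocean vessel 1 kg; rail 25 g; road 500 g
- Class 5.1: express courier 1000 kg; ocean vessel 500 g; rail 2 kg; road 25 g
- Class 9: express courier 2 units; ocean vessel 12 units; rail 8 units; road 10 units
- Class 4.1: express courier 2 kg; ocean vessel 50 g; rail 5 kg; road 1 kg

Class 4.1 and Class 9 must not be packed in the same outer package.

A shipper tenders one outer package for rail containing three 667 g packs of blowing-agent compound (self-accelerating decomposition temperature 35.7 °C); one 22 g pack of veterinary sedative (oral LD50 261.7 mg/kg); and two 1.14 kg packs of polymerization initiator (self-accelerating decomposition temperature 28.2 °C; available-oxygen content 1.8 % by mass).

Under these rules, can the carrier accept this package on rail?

Yes

Self-accelerating decomposition temperature 35.7 °C meets the Class 4.1 criterion (Self-Reactive), so the blowing-agent compound is Class 4.1.
The veterinary sedative has oral LD50 261.7 mg/kg, which is ≤ 300 mg/kg, so it is Class 6.1 (Toxic).
The polymerization initiator has self-accelerating decomposition temperature 28.2 °C, which is ≤ 50 °C, so it is Class 4.1 (Self-Reactive).
Total Class 4.1: (three 667 g packs = 2.001 kg) + (two 1.14 kg packs = 2.28 kg) = 4.281 kg.
4.281 kg ≤ 5 kg (rail limit, Class 4.1) — within limit.
Class 6.1 quantity: 22 g.
22 g is within the rail limit of 25 g for Class 6.1.
The segregation rule (Class 4.1 with Class 9) does not apply to Class 4.1 with Class 6.1.
Every hazard class is within its rail limit and no segregation rule is violated.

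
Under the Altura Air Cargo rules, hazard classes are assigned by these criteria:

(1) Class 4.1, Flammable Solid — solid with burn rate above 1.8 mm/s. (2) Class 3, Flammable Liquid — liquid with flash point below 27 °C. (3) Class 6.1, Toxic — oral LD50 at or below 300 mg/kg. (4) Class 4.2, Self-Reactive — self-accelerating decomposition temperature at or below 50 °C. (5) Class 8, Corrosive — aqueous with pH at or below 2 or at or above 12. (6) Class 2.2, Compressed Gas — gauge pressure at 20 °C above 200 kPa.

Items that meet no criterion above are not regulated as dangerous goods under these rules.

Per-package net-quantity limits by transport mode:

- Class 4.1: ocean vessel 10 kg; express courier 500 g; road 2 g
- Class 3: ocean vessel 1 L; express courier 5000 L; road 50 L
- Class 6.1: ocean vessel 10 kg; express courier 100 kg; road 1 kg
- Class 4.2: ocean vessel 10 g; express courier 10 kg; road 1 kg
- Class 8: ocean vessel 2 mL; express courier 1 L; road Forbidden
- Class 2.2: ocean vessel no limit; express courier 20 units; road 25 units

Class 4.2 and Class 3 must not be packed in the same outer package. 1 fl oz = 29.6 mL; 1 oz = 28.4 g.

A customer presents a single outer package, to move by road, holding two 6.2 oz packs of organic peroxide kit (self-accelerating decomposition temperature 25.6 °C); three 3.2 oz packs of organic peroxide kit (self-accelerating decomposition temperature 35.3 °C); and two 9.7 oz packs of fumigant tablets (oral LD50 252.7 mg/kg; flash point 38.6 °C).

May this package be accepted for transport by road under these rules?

The organic peroxide kit has self-accelerating decomposition temperature 25.6 °C, which is ≤ 50 °C, so it is Class 4.2 (Self-Reactive).
Organic peroxide kit: self-accelerating decomposition temperature 35.3 °C ≤ 50 °C → Class 4.2 (Self-Reactive).
With oral LD50 252.7 mg/kg (≤ 300 mg/kg), the fumigant tablets fall in Class 6.1.
Total Class 4.2: (two 6.2 oz packs = 352.16 g) + (three 3.2 oz packs = 272.64 g) = 624.8 g.
624.8 g is within the road limit of 1 kg for Class 4.2.
Class 6.1 quantity: two 9.7 oz packs = 550.96 g.
550.96 g is within the road limit of 1 kg for Class 6.1.
The segregation rule (Class 4.2 with Class 3) does not apply to Class 4.2 with Class 6.1.
Every hazard class is within its road limit and no segregation rule is violated.

Yes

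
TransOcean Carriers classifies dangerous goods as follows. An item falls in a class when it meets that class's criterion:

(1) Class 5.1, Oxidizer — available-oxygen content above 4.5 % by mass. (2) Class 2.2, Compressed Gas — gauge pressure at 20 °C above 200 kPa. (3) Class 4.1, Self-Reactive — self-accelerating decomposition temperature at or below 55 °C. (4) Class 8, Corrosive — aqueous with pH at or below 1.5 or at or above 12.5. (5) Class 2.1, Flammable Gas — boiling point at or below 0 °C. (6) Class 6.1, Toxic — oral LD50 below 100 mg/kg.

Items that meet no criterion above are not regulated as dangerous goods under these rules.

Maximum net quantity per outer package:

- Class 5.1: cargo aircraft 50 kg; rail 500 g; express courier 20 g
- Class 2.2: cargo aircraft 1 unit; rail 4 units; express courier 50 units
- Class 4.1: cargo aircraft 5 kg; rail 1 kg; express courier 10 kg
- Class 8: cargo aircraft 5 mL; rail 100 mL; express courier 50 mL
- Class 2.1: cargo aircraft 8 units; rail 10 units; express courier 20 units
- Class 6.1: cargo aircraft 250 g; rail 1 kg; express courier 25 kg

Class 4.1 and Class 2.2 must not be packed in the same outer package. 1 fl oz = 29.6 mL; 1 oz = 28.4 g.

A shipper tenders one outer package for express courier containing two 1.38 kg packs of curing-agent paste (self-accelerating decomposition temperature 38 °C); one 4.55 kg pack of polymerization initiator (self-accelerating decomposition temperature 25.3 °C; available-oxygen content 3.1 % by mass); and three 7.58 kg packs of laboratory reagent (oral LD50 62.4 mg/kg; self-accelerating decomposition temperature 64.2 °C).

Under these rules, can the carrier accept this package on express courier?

Yes

Curing-agent paste: self-accelerating decomposition temperature 38 °C ≤ 55 °C → Class 4.1 (Self-Reactive).
Polymerization initiator: self-accelerating decomposition temperature 25.3 °C ≤ 55 °C → Class 4.1 (Self-Reactive).
Oral LD50 62.4 mg/kg meets the Class 6.1 criterion (Toxic), so the laboratory reagent is Class 6.1.
Class 4.1 net quantity: (two 1.38 kg packs = 2.76 kg) + 4.55 kg = 7.31 kg.
7.31 kg ≤ 10 kg (express courier limit, Class 4.1) — within limit.
Class 6.1 quantity: three 7.58 kg packs = 22.74 kg.
22.74 kg is within the express courier limit of 25 kg for Class 6.1.
The segregation rule (Class 4.1 with Class 2.2) does not apply to Class 4.1 with Class 6.1.
Every hazard class is within its express courier limit and no segregation rule is violated.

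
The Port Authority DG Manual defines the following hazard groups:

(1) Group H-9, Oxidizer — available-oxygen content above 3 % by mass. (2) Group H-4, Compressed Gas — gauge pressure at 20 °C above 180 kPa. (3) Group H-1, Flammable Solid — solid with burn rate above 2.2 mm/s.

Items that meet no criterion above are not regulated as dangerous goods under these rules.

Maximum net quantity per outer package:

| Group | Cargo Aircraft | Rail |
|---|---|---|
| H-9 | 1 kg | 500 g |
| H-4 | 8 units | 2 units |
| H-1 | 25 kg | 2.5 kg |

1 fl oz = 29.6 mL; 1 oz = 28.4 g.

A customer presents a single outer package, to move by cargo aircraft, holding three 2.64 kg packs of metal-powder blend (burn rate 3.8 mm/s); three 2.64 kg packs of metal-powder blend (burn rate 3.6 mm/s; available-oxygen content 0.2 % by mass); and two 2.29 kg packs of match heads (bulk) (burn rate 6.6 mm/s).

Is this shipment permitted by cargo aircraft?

The metal-powder blend has burn rate 3.8 mm/s, which is > 2.2 mm/s, so it is Group H-1 (Flammable Solid).
Burn rate 3.6 mm/s meets the Group H-1 criterion (Flammable Solid), so the metal-powder blend is Group H-1.
Match heads (bulk): burn rate 6.6 mm/s > 2.2 mm/s → Group H-1 (Flammable Solid).
Group H-1 net quantity: (three 2.64 kg packs = 7.92 kg) + (three 2.64 kg packs = 7.92 kg) + (two 2.29 kg packs = 4.58 kg) = 20.42 kg.
20.42 kg is within the cargo aircraft limit of 25 kg for Group H-1.

Yes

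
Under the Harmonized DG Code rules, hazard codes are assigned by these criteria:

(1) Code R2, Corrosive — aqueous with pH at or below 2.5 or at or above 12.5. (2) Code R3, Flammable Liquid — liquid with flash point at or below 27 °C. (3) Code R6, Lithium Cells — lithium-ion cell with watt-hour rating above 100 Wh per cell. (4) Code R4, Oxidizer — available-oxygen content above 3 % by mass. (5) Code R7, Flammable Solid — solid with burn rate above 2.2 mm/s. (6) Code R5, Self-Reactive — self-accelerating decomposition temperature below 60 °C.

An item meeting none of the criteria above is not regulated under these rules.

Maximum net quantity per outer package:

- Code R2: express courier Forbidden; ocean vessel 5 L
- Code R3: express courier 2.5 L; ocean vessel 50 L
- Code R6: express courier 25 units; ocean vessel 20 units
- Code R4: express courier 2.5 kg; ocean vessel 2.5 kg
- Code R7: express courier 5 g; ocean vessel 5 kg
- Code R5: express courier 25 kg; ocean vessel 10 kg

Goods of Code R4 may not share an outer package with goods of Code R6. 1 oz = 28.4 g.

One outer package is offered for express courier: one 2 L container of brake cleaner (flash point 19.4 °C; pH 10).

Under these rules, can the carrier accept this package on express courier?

Yes

Brake cleaner: flash point 19.4 °C ≤ 27 °C → Code R3 (Flammable Liquid).
Code R3 quantity: 2 L.
2 L ≤ 2.5 L (express courier limit, Code R3) — within limit.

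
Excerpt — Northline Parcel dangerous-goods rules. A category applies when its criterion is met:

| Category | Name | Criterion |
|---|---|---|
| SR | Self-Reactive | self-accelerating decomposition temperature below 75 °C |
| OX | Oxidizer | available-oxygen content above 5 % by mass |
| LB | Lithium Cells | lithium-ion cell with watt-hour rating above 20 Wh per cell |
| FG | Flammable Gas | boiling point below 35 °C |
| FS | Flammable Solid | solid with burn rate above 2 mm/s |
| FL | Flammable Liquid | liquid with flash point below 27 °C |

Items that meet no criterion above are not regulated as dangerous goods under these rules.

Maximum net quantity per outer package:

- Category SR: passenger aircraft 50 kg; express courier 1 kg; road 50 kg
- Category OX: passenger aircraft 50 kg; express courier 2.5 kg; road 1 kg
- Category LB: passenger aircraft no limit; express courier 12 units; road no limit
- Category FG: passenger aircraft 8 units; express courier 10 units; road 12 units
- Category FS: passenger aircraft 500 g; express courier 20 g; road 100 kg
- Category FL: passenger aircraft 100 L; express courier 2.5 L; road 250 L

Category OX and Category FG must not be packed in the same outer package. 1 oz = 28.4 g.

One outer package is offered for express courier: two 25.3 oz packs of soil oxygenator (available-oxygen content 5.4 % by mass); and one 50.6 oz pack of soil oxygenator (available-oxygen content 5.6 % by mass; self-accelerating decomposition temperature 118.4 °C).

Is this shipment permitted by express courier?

No

Available-oxygen content 5.4 % by mass meets the Category OX criterion (Oxidizer), so the soil oxygenator is Category OX.
With available-oxygen content 5.6 % by mass (> 5 % by mass), the soil oxygenator falls in Category OX.
Category OX net quantity: (two 25.3 oz packs = 1437.04 g) + (one 50.6 oz pack = 1437.04 g) = 2874.08 g.
2874.08 g > 2.5 kg (express courier limit, Category OX) — over the limit.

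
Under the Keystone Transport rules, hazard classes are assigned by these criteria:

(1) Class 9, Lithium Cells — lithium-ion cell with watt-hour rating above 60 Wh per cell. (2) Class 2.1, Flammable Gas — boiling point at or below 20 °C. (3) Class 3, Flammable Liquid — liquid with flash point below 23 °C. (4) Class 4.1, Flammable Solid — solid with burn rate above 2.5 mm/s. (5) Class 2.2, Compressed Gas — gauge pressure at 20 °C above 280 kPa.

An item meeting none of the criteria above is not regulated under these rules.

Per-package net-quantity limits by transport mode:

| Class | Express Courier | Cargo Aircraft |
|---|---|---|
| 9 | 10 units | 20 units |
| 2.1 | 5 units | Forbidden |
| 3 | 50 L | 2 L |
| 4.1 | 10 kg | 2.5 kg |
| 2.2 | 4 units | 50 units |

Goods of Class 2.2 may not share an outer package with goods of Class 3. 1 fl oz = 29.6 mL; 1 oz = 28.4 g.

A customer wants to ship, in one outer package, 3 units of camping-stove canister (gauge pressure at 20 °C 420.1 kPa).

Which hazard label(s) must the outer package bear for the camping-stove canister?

Class 2.2

The camping-stove canister has gauge pressure at 20 °C 420.1 kPa, which is > 280 kPa, so it is Class 2.2 (Compressed Gas).
Only the Class 2.2 label is required.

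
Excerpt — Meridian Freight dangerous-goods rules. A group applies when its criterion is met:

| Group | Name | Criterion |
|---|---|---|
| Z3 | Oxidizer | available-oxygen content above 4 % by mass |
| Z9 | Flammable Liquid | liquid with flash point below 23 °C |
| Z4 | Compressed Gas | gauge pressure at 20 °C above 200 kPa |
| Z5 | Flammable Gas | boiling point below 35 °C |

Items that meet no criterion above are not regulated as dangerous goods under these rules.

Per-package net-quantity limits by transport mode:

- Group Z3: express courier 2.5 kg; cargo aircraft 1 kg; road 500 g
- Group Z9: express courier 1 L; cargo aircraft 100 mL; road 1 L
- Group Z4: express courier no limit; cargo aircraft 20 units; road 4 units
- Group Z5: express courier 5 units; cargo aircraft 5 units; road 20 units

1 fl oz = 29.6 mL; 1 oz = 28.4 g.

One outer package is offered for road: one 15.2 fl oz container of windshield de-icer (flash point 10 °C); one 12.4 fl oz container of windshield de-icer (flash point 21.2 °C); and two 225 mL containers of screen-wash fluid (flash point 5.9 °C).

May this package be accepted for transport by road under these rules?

The windshield de-icer has flash point 10 °C, which is < 23 °C, so it is Group Z9 (Flammable Liquid).
Flash point 21.2 °C meets the Group Z9 criterion (Flammable Liquid), so the windshield de-icer is Group Z9.
With flash point 5.9 °C (< 23 °C), the screen-wash fluid falls in Group Z9.
Total Group Z9: (one 15.2 fl oz container = 449.92 mL) + (one 12.4 fl oz container = 367.04 mL) + (two 225 mL containers = 450 mL) = 1266.96 mL.
1266.96 mL exceeds the road limit of 1 L for Group Z9.

No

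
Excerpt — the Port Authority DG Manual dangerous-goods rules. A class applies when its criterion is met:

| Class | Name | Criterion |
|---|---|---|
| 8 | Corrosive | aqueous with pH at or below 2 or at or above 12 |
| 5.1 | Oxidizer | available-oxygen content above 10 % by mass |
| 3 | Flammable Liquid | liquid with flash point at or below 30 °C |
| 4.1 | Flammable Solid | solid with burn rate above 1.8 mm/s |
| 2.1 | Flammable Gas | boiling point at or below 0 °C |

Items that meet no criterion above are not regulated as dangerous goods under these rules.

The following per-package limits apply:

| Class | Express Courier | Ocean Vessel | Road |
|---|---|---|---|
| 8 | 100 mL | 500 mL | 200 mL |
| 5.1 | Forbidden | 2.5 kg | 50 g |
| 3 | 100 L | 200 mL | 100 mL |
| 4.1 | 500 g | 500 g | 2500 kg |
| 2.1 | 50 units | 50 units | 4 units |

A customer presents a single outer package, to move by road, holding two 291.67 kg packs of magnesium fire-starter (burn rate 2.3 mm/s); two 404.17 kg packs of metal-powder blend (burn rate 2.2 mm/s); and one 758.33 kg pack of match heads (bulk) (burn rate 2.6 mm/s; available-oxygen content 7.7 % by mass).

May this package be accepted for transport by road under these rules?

Yes

Burn rate 2.3 mm/s meets the Class 4.1 criterion (Flammable Solid), so the magnesium fire-starter is Class 4.1.
Burn rate 2.2 mm/s meets the Class 4.1 criterion (Flammable Solid), so the metal-powder blend is Class 4.1.
The match heads (bulk) have burn rate 2.6 mm/s, which is > 1.8 mm/s, so they are Class 4.1 (Flammable Solid).
Total Class 4.1: (two 291.67 kg packs = 583.34 kg) + (two 404.17 kg packs = 808.34 kg) + 758.33 kg = 2150.01 kg.
That is within the Class 4.1 road limit of 2500 kg.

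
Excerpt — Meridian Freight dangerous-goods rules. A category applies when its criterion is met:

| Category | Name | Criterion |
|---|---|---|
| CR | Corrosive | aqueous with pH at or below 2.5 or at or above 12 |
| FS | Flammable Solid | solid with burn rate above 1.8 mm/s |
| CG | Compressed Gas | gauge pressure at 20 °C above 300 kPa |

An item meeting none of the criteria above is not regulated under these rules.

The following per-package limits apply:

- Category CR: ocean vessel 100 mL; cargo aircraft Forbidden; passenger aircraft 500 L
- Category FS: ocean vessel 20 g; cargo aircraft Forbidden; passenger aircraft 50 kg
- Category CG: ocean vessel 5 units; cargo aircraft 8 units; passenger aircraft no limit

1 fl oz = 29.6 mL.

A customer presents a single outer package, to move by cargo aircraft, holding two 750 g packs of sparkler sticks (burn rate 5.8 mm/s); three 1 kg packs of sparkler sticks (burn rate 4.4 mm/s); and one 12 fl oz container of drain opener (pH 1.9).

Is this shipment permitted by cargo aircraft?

Sparkler sticks: burn rate 5.8 mm/s > 1.8 mm/s → Category FS (Flammable Solid).
With burn rate 4.4 mm/s (> 1.8 mm/s), the sparkler sticks fall in Category FS.
pH 1.9 meets the Category CR criterion (Corrosive), so the drain opener is Category CR.
Category FS net quantity: (two 750 g packs = 1.5 kg) + (three 1 kg packs = 3 kg) = 4.5 kg.
Category FS is Forbidden by cargo aircraft.
Category CR quantity: one 12 fl oz container = 355.2 mL.
By cargo aircraft, Category CR is Forbidden regardless of quantity.

No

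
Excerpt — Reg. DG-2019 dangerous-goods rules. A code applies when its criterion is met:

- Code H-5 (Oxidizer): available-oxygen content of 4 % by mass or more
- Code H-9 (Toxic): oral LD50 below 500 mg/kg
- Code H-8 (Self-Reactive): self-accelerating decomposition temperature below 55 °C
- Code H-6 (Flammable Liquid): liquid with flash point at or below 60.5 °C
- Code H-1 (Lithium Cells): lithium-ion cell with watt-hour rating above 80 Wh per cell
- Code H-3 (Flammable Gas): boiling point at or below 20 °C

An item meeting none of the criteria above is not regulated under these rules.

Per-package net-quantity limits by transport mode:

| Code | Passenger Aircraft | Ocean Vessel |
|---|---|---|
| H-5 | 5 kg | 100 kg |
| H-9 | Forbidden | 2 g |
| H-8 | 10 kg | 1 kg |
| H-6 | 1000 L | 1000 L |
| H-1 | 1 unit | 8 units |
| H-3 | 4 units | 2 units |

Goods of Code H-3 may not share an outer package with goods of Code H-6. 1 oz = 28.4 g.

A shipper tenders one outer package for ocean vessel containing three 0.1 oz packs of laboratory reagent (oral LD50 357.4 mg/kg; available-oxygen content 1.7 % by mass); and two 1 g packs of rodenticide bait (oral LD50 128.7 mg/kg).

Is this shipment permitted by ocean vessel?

Oral LD50 357.4 mg/kg meets the Code H-9 criterion (Toxic), so the laboratory reagent is Code H-9.
The rodenticide bait has oral LD50 128.7 mg/kg, which is < 500 mg/kg, so it is Code H-9 (Toxic).
Total Code H-9: (three 0.1 oz packs = 8.52 g) + (two 1 g packs = 2 g) = 10.52 g.
10.52 g > 2 g (ocean vessel limit, Code H-9) — over the limit.

No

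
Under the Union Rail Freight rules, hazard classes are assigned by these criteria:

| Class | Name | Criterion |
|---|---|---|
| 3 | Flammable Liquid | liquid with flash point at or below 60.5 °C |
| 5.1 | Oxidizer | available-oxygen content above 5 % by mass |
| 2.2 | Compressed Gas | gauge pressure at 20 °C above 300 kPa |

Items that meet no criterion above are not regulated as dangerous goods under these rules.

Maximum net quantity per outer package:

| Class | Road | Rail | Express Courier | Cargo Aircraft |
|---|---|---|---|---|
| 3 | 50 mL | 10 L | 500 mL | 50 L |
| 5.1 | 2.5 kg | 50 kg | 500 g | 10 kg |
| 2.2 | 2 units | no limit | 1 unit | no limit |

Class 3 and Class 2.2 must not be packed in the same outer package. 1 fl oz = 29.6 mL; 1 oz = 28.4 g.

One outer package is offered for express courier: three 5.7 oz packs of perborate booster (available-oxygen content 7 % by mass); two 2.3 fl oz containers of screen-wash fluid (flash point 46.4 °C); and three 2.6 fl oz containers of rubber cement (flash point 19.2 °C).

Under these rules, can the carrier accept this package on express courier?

Yes

The perborate booster has available-oxygen content 7 % by mass, which is > 5 % by mass, so it is Class 5.1 (Oxidizer).
Screen-wash fluid: flash point 46.4 °C ≤ 60.5 °C → Class 3 (Flammable Liquid).
Flash point 19.2 °C meets the Class 3 criterion (Flammable Liquid), so the rubber cement is Class 3.
Total Class 3: (two 2.3 fl oz containers = 136.16 mL) + (three 2.6 fl oz containers = 230.88 mL) = 367.04 mL.
367.04 mL ≤ 500 mL (express courier limit, Class 3) — within limit.
Class 5.1 quantity: three 5.7 oz packs = 485.64 g.
That is within the Class 5.1 express courier limit of 500 g.
The segregation rule (Class 3 with Class 2.2) does not apply to Class 3 with Class 5.1.
Every hazard class is within its express courier limit and no segregation rule is violated.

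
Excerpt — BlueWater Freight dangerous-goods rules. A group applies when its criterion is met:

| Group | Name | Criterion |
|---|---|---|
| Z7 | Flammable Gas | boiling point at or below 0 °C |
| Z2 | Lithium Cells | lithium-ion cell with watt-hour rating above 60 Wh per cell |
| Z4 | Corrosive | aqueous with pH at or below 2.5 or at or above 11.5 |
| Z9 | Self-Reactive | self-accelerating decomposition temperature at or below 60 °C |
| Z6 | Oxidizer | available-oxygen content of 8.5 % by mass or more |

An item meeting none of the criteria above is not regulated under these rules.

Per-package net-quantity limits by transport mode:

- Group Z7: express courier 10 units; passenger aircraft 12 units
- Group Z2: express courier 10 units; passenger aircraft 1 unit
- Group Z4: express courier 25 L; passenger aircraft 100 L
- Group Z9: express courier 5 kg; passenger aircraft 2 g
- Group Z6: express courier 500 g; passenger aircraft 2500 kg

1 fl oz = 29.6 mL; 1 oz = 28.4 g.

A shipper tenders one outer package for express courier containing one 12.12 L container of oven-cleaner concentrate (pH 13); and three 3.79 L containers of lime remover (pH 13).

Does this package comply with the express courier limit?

Yes

pH 13 meets the Group Z4 criterion (Corrosive), so the oven-cleaner concentrate is Group Z4.
With pH 13 (≥ 11.5), the lime remover falls in Group Z4.
Total Group Z4: 12.12 L + (three 3.79 L containers = 11.37 L) = 23.49 L.
23.49 L is within the express courier limit of 25 L for Group Z4.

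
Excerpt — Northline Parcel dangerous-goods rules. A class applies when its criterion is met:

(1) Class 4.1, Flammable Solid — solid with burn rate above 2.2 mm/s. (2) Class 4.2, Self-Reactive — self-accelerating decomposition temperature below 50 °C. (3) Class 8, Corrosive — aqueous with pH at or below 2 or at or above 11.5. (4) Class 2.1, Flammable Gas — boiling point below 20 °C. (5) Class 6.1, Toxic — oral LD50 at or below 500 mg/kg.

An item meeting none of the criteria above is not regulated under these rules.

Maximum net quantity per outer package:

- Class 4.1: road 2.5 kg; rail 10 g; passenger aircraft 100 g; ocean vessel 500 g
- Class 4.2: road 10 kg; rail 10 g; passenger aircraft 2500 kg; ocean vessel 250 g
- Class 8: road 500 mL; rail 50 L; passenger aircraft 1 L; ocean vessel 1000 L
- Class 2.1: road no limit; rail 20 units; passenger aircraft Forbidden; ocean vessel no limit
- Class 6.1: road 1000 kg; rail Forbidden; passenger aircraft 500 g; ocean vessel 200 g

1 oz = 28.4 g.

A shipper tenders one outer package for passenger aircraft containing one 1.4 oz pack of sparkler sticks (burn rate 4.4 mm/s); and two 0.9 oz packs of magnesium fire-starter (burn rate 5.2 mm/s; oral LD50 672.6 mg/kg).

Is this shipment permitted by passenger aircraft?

Sparkler sticks: burn rate 4.4 mm/s > 2.2 mm/s → Class 4.1 (Flammable Solid).
With burn rate 5.2 mm/s (> 2.2 mm/s), the magnesium fire-starter falls in Class 4.1.
Total Class 4.1: (one 1.4 oz pack = 39.76 g) + (two 0.9 oz packs = 51.12 g) = 90.88 g.
90.88 g ≤ 100 g (passenger aircraft limit, Class 4.1) — within limit.

Yes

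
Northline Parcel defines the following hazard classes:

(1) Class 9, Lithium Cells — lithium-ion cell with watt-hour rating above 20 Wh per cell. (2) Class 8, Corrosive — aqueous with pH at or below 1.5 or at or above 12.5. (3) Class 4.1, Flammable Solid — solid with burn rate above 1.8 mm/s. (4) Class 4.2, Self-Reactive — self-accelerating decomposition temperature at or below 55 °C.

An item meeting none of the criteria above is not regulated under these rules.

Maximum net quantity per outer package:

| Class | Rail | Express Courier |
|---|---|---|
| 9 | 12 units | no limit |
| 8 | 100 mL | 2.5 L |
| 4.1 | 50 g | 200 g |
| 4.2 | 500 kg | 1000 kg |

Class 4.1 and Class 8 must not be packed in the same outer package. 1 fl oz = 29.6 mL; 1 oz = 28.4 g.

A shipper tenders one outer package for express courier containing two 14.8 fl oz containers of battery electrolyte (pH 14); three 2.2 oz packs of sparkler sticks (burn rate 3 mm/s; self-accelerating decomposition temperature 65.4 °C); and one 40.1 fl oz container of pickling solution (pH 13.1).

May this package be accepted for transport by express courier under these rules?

With pH 14 (≥ 12.5), the battery electrolyte falls in Class 8.
Burn rate 3 mm/s meets the Class 4.1 criterion (Flammable Solid), so the sparkler sticks are Class 4.1.
The pickling solution has pH 13.1, which is ≥ 12.5, so it is Class 8 (Corrosive).
Class 4.1 quantity: three 2.2 oz packs = 187.44 g.
187.44 g is within the express courier limit of 200 g for Class 4.1.
Total Class 8: (two 14.8 fl oz containers = 876.16 mL) + (one 40.1 fl oz container = 1186.96 mL) = 2063.12 mL.
That is within the Class 8 express courier limit of 2.5 L.
Class 4.1 and Class 8 may not share an outer package.

No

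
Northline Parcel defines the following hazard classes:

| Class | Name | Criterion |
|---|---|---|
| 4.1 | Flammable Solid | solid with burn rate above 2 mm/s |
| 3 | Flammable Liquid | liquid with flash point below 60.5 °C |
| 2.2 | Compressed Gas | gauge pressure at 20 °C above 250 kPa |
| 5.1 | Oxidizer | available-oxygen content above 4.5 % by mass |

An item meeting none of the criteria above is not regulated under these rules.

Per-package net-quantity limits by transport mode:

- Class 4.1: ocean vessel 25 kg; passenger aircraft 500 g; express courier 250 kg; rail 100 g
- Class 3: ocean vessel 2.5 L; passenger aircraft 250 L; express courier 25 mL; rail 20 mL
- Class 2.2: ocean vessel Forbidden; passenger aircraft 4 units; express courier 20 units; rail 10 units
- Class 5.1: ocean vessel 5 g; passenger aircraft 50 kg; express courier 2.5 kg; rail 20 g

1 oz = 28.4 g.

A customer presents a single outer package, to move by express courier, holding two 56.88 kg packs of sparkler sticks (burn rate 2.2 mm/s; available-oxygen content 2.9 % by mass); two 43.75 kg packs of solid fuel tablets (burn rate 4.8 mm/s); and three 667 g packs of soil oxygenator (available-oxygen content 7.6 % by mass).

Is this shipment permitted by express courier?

Sparkler sticks: burn rate 2.2 mm/s > 2 mm/s → Class 4.1 (Flammable Solid).
The solid fuel tablets have burn rate 4.8 mm/s, which is > 2 mm/s, so they are Class 4.1 (Flammable Solid).
With available-oxygen content 7.6 % by mass (> 4.5 % by mass), the soil oxygenator falls in Class 5.1.
Total Class 4.1: (two 56.88 kg packs = 113.76 kg) + (two 43.75 kg packs = 87.5 kg) = 201.26 kg.
That is within the Class 4.1 express courier limit of 250 kg.
Class 5.1 quantity: three 667 g packs = 2.001 kg.
That is within the Class 5.1 express courier limit of 2.5 kg.
Every hazard class is within its express courier limit and no segregation rule is violated.

Yes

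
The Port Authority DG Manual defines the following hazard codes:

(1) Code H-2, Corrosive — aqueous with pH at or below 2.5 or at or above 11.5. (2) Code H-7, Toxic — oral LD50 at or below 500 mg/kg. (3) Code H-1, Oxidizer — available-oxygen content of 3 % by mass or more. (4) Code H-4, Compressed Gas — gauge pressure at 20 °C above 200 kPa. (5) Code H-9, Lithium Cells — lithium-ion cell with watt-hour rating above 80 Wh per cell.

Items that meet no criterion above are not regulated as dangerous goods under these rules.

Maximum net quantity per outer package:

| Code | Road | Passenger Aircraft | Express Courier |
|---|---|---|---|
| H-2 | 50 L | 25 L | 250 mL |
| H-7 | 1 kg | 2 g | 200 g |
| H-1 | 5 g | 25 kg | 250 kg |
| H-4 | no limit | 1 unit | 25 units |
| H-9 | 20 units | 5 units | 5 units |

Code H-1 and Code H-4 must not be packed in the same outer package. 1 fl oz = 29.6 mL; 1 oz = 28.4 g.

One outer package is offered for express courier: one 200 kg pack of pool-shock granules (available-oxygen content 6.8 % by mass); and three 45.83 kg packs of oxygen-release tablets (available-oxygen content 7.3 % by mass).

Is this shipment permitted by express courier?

Available-oxygen content 6.8 % by mass meets the Code H-1 criterion (Oxidizer), so the pool-shock granules are Code H-1.
Available-oxygen content 7.3 % by mass meets the Code H-1 criterion (Oxidizer), so the oxygen-release tablets are Code H-1.
Code H-1 net quantity: 200 kg + (three 45.83 kg packs = 137.49 kg) = 337.49 kg.
337.49 kg exceeds the express courier limit of 250 kg for Code H-1.

No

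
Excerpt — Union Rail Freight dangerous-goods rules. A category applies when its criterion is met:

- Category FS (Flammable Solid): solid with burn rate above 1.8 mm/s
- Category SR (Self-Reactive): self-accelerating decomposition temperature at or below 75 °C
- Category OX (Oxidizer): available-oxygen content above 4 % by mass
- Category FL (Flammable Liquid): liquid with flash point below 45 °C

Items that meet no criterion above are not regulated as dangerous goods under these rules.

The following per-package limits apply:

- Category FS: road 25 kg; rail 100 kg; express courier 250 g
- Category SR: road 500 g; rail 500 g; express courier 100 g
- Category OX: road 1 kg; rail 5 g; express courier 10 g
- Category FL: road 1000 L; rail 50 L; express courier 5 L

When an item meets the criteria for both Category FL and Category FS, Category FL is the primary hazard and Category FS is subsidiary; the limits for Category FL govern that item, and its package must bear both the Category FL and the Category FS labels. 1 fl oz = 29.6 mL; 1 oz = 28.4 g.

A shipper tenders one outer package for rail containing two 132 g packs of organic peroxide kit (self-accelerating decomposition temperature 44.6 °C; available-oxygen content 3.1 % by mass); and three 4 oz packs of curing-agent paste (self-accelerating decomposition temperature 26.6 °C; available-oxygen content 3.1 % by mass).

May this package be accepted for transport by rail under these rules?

No

Organic peroxide kit: self-accelerating decomposition temperature 44.6 °C ≤ 75 °C → Category SR (Self-Reactive).
Self-accelerating decomposition temperature 26.6 °C meets the Category SR criterion (Self-Reactive), so the curing-agent paste is Category SR.
Category SR net quantity: (two 132 g packs = 264 g) + (three 4 oz packs = 340.8 g) = 604.8 g.
That exceeds the Category SR rail limit of 500 g.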